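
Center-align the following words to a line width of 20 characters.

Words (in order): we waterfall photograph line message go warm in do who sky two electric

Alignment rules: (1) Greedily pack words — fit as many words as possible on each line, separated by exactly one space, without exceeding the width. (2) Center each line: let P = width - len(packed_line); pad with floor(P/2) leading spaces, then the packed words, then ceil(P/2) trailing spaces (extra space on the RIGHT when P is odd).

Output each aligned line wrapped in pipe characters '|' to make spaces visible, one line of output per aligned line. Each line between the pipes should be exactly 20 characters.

Line 1: ['we', 'waterfall'] (min_width=12, slack=8)
Line 2: ['photograph', 'line'] (min_width=15, slack=5)
Line 3: ['message', 'go', 'warm', 'in'] (min_width=18, slack=2)
Line 4: ['do', 'who', 'sky', 'two'] (min_width=14, slack=6)
Line 5: ['electric'] (min_width=8, slack=12)

Answer: |    we waterfall    |
|  photograph line   |
| message go warm in |
|   do who sky two   |
|      electric      |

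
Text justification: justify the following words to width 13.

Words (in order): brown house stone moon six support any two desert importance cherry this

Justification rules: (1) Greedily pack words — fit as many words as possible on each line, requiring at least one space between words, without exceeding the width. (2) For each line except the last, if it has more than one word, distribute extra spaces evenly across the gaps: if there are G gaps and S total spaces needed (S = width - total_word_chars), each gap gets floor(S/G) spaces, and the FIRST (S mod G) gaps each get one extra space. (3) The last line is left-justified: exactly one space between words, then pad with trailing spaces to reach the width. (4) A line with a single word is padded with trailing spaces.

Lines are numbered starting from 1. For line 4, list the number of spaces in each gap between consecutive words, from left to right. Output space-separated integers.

Answer: 7

Derivation:
Line 1: ['brown', 'house'] (min_width=11, slack=2)
Line 2: ['stone', 'moon'] (min_width=10, slack=3)
Line 3: ['six', 'support'] (min_width=11, slack=2)
Line 4: ['any', 'two'] (min_width=7, slack=6)
Line 5: ['desert'] (min_width=6, slack=7)
Line 6: ['importance'] (min_width=10, slack=3)
Line 7: ['cherry', 'this'] (min_width=11, slack=2)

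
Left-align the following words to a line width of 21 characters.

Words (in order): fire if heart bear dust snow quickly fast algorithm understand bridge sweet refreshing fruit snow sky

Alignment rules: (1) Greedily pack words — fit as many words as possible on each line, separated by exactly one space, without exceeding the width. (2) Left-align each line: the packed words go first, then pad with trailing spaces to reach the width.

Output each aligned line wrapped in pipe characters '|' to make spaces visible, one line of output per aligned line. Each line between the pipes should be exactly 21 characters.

Line 1: ['fire', 'if', 'heart', 'bear'] (min_width=18, slack=3)
Line 2: ['dust', 'snow', 'quickly'] (min_width=17, slack=4)
Line 3: ['fast', 'algorithm'] (min_width=14, slack=7)
Line 4: ['understand', 'bridge'] (min_width=17, slack=4)
Line 5: ['sweet', 'refreshing'] (min_width=16, slack=5)
Line 6: ['fruit', 'snow', 'sky'] (min_width=14, slack=7)

Answer: |fire if heart bear   |
|dust snow quickly    |
|fast algorithm       |
|understand bridge    |
|sweet refreshing     |
|fruit snow sky       |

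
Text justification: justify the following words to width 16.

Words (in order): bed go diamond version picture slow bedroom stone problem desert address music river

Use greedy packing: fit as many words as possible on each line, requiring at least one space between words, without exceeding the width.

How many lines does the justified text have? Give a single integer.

Line 1: ['bed', 'go', 'diamond'] (min_width=14, slack=2)
Line 2: ['version', 'picture'] (min_width=15, slack=1)
Line 3: ['slow', 'bedroom'] (min_width=12, slack=4)
Line 4: ['stone', 'problem'] (min_width=13, slack=3)
Line 5: ['desert', 'address'] (min_width=14, slack=2)
Line 6: ['music', 'river'] (min_width=11, slack=5)
Total lines: 6

Answer: 6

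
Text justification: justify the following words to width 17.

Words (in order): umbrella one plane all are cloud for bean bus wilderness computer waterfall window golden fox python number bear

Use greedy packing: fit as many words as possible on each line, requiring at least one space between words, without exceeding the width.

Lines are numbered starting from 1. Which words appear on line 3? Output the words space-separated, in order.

Line 1: ['umbrella', 'one'] (min_width=12, slack=5)
Line 2: ['plane', 'all', 'are'] (min_width=13, slack=4)
Line 3: ['cloud', 'for', 'bean'] (min_width=14, slack=3)
Line 4: ['bus', 'wilderness'] (min_width=14, slack=3)
Line 5: ['computer'] (min_width=8, slack=9)
Line 6: ['waterfall', 'window'] (min_width=16, slack=1)
Line 7: ['golden', 'fox', 'python'] (min_width=17, slack=0)
Line 8: ['number', 'bear'] (min_width=11, slack=6)

Answer: cloud for bean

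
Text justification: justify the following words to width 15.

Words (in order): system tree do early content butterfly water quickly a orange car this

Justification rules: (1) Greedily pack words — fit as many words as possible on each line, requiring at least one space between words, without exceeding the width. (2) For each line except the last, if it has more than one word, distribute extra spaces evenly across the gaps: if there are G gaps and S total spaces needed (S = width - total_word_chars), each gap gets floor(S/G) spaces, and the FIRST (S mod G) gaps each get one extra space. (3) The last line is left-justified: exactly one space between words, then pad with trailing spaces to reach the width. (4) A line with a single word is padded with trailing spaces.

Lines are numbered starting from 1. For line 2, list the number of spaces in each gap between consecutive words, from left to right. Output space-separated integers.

Answer: 3

Derivation:
Line 1: ['system', 'tree', 'do'] (min_width=14, slack=1)
Line 2: ['early', 'content'] (min_width=13, slack=2)
Line 3: ['butterfly', 'water'] (min_width=15, slack=0)
Line 4: ['quickly', 'a'] (min_width=9, slack=6)
Line 5: ['orange', 'car', 'this'] (min_width=15, slack=0)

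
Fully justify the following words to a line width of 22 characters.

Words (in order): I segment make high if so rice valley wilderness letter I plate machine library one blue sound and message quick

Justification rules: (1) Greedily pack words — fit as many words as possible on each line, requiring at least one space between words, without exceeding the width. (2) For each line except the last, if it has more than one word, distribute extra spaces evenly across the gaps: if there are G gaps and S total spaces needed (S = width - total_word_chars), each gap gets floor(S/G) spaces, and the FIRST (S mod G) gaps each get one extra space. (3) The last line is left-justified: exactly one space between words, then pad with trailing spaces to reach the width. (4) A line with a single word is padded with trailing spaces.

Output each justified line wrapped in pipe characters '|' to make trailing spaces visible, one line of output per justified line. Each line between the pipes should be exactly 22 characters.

Answer: |I segment make high if|
|so     rice     valley|
|wilderness   letter  I|
|plate  machine library|
|one   blue  sound  and|
|message quick         |

Derivation:
Line 1: ['I', 'segment', 'make', 'high', 'if'] (min_width=22, slack=0)
Line 2: ['so', 'rice', 'valley'] (min_width=14, slack=8)
Line 3: ['wilderness', 'letter', 'I'] (min_width=19, slack=3)
Line 4: ['plate', 'machine', 'library'] (min_width=21, slack=1)
Line 5: ['one', 'blue', 'sound', 'and'] (min_width=18, slack=4)
Line 6: ['message', 'quick'] (min_width=13, slack=9)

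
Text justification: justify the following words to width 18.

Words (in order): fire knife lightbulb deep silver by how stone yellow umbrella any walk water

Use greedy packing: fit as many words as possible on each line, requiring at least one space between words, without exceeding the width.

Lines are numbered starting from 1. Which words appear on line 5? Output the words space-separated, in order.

Answer: umbrella any walk

Derivation:
Line 1: ['fire', 'knife'] (min_width=10, slack=8)
Line 2: ['lightbulb', 'deep'] (min_width=14, slack=4)
Line 3: ['silver', 'by', 'how'] (min_width=13, slack=5)
Line 4: ['stone', 'yellow'] (min_width=12, slack=6)
Line 5: ['umbrella', 'any', 'walk'] (min_width=17, slack=1)
Line 6: ['water'] (min_width=5, slack=13)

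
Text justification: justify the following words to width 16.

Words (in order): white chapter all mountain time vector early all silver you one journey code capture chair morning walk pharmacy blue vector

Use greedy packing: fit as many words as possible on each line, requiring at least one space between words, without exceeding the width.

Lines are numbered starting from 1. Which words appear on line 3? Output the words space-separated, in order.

Answer: time vector

Derivation:
Line 1: ['white', 'chapter'] (min_width=13, slack=3)
Line 2: ['all', 'mountain'] (min_width=12, slack=4)
Line 3: ['time', 'vector'] (min_width=11, slack=5)
Line 4: ['early', 'all', 'silver'] (min_width=16, slack=0)
Line 5: ['you', 'one', 'journey'] (min_width=15, slack=1)
Line 6: ['code', 'capture'] (min_width=12, slack=4)
Line 7: ['chair', 'morning'] (min_width=13, slack=3)
Line 8: ['walk', 'pharmacy'] (min_width=13, slack=3)
Line 9: ['blue', 'vector'] (min_width=11, slack=5)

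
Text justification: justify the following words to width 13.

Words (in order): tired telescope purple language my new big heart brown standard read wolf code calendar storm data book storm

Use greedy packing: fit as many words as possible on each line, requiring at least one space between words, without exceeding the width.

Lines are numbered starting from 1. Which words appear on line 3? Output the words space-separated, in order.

Answer: purple

Derivation:
Line 1: ['tired'] (min_width=5, slack=8)
Line 2: ['telescope'] (min_width=9, slack=4)
Line 3: ['purple'] (min_width=6, slack=7)
Line 4: ['language', 'my'] (min_width=11, slack=2)
Line 5: ['new', 'big', 'heart'] (min_width=13, slack=0)
Line 6: ['brown'] (min_width=5, slack=8)
Line 7: ['standard', 'read'] (min_width=13, slack=0)
Line 8: ['wolf', 'code'] (min_width=9, slack=4)
Line 9: ['calendar'] (min_width=8, slack=5)
Line 10: ['storm', 'data'] (min_width=10, slack=3)
Line 11: ['book', 'storm'] (min_width=10, slack=3)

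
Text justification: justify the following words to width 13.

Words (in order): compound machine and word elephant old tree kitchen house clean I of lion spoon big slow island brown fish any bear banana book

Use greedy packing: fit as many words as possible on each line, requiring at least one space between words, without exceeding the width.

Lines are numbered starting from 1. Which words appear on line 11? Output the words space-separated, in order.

Line 1: ['compound'] (min_width=8, slack=5)
Line 2: ['machine', 'and'] (min_width=11, slack=2)
Line 3: ['word', 'elephant'] (min_width=13, slack=0)
Line 4: ['old', 'tree'] (min_width=8, slack=5)
Line 5: ['kitchen', 'house'] (min_width=13, slack=0)
Line 6: ['clean', 'I', 'of'] (min_width=10, slack=3)
Line 7: ['lion', 'spoon'] (min_width=10, slack=3)
Line 8: ['big', 'slow'] (min_width=8, slack=5)
Line 9: ['island', 'brown'] (min_width=12, slack=1)
Line 10: ['fish', 'any', 'bear'] (min_width=13, slack=0)
Line 11: ['banana', 'book'] (min_width=11, slack=2)

Answer: banana book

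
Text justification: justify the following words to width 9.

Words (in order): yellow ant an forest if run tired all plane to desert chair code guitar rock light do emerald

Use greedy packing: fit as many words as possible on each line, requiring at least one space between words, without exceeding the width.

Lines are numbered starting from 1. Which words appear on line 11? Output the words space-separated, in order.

Answer: light do

Derivation:
Line 1: ['yellow'] (min_width=6, slack=3)
Line 2: ['ant', 'an'] (min_width=6, slack=3)
Line 3: ['forest', 'if'] (min_width=9, slack=0)
Line 4: ['run', 'tired'] (min_width=9, slack=0)
Line 5: ['all', 'plane'] (min_width=9, slack=0)
Line 6: ['to', 'desert'] (min_width=9, slack=0)
Line 7: ['chair'] (min_width=5, slack=4)
Line 8: ['code'] (min_width=4, slack=5)
Line 9: ['guitar'] (min_width=6, slack=3)
Line 10: ['rock'] (min_width=4, slack=5)
Line 11: ['light', 'do'] (min_width=8, slack=1)
Line 12: ['emerald'] (min_width=7, slack=2)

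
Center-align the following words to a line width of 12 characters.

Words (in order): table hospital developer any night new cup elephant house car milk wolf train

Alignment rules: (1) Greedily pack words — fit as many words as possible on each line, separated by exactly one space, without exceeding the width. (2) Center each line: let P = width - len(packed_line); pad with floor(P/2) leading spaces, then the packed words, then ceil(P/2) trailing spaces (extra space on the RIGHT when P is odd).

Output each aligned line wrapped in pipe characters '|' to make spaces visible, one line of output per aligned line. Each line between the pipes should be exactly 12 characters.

Answer: |   table    |
|  hospital  |
| developer  |
| any night  |
|  new cup   |
|  elephant  |
| house car  |
| milk wolf  |
|   train    |

Derivation:
Line 1: ['table'] (min_width=5, slack=7)
Line 2: ['hospital'] (min_width=8, slack=4)
Line 3: ['developer'] (min_width=9, slack=3)
Line 4: ['any', 'night'] (min_width=9, slack=3)
Line 5: ['new', 'cup'] (min_width=7, slack=5)
Line 6: ['elephant'] (min_width=8, slack=4)
Line 7: ['house', 'car'] (min_width=9, slack=3)
Line 8: ['milk', 'wolf'] (min_width=9, slack=3)
Line 9: ['train'] (min_width=5, slack=7)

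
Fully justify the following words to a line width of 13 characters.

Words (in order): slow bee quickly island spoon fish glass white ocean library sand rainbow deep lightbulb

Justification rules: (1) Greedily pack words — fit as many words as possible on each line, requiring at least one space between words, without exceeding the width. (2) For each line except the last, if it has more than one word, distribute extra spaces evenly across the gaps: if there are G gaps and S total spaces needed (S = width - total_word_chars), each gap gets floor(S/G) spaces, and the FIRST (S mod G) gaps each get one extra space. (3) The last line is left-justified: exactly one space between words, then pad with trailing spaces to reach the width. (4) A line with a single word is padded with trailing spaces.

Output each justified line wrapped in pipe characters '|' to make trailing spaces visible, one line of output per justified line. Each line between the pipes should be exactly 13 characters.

Answer: |slow      bee|
|quickly      |
|island  spoon|
|fish    glass|
|white   ocean|
|library  sand|
|rainbow  deep|
|lightbulb    |

Derivation:
Line 1: ['slow', 'bee'] (min_width=8, slack=5)
Line 2: ['quickly'] (min_width=7, slack=6)
Line 3: ['island', 'spoon'] (min_width=12, slack=1)
Line 4: ['fish', 'glass'] (min_width=10, slack=3)
Line 5: ['white', 'ocean'] (min_width=11, slack=2)
Line 6: ['library', 'sand'] (min_width=12, slack=1)
Line 7: ['rainbow', 'deep'] (min_width=12, slack=1)
Line 8: ['lightbulb'] (min_width=9, slack=4)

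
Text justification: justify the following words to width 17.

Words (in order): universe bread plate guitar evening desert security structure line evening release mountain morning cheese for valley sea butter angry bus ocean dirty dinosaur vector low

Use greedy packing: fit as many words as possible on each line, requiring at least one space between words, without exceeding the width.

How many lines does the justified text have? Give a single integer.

Line 1: ['universe', 'bread'] (min_width=14, slack=3)
Line 2: ['plate', 'guitar'] (min_width=12, slack=5)
Line 3: ['evening', 'desert'] (min_width=14, slack=3)
Line 4: ['security'] (min_width=8, slack=9)
Line 5: ['structure', 'line'] (min_width=14, slack=3)
Line 6: ['evening', 'release'] (min_width=15, slack=2)
Line 7: ['mountain', 'morning'] (min_width=16, slack=1)
Line 8: ['cheese', 'for', 'valley'] (min_width=17, slack=0)
Line 9: ['sea', 'butter', 'angry'] (min_width=16, slack=1)
Line 10: ['bus', 'ocean', 'dirty'] (min_width=15, slack=2)
Line 11: ['dinosaur', 'vector'] (min_width=15, slack=2)
Line 12: ['low'] (min_width=3, slack=14)
Total lines: 12

Answer: 12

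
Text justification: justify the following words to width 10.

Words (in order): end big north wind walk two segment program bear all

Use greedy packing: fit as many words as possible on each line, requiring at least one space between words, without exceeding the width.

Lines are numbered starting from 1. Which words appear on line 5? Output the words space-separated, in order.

Line 1: ['end', 'big'] (min_width=7, slack=3)
Line 2: ['north', 'wind'] (min_width=10, slack=0)
Line 3: ['walk', 'two'] (min_width=8, slack=2)
Line 4: ['segment'] (min_width=7, slack=3)
Line 5: ['program'] (min_width=7, slack=3)
Line 6: ['bear', 'all'] (min_width=8, slack=2)

Answer: program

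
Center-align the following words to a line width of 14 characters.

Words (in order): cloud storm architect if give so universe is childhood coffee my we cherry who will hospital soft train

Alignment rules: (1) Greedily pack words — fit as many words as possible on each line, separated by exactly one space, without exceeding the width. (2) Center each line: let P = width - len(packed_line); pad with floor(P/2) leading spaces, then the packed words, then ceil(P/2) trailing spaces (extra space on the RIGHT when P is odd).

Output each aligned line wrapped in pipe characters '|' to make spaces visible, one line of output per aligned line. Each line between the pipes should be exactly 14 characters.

Line 1: ['cloud', 'storm'] (min_width=11, slack=3)
Line 2: ['architect', 'if'] (min_width=12, slack=2)
Line 3: ['give', 'so'] (min_width=7, slack=7)
Line 4: ['universe', 'is'] (min_width=11, slack=3)
Line 5: ['childhood'] (min_width=9, slack=5)
Line 6: ['coffee', 'my', 'we'] (min_width=12, slack=2)
Line 7: ['cherry', 'who'] (min_width=10, slack=4)
Line 8: ['will', 'hospital'] (min_width=13, slack=1)
Line 9: ['soft', 'train'] (min_width=10, slack=4)

Answer: | cloud storm  |
| architect if |
|   give so    |
| universe is  |
|  childhood   |
| coffee my we |
|  cherry who  |
|will hospital |
|  soft train  |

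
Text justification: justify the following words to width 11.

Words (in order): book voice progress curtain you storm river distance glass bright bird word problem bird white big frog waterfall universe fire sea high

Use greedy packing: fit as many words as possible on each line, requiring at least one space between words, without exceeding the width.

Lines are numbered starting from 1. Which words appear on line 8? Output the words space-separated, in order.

Line 1: ['book', 'voice'] (min_width=10, slack=1)
Line 2: ['progress'] (min_width=8, slack=3)
Line 3: ['curtain', 'you'] (min_width=11, slack=0)
Line 4: ['storm', 'river'] (min_width=11, slack=0)
Line 5: ['distance'] (min_width=8, slack=3)
Line 6: ['glass'] (min_width=5, slack=6)
Line 7: ['bright', 'bird'] (min_width=11, slack=0)
Line 8: ['word'] (min_width=4, slack=7)
Line 9: ['problem'] (min_width=7, slack=4)
Line 10: ['bird', 'white'] (min_width=10, slack=1)
Line 11: ['big', 'frog'] (min_width=8, slack=3)
Line 12: ['waterfall'] (min_width=9, slack=2)
Line 13: ['universe'] (min_width=8, slack=3)
Line 14: ['fire', 'sea'] (min_width=8, slack=3)
Line 15: ['high'] (min_width=4, slack=7)

Answer: word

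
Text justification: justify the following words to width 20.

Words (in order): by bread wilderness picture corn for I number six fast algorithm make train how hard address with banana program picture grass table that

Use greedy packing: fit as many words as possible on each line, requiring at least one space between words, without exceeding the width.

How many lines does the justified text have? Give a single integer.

Answer: 8

Derivation:
Line 1: ['by', 'bread', 'wilderness'] (min_width=19, slack=1)
Line 2: ['picture', 'corn', 'for', 'I'] (min_width=18, slack=2)
Line 3: ['number', 'six', 'fast'] (min_width=15, slack=5)
Line 4: ['algorithm', 'make', 'train'] (min_width=20, slack=0)
Line 5: ['how', 'hard', 'address'] (min_width=16, slack=4)
Line 6: ['with', 'banana', 'program'] (min_width=19, slack=1)
Line 7: ['picture', 'grass', 'table'] (min_width=19, slack=1)
Line 8: ['that'] (min_width=4, slack=16)
Total lines: 8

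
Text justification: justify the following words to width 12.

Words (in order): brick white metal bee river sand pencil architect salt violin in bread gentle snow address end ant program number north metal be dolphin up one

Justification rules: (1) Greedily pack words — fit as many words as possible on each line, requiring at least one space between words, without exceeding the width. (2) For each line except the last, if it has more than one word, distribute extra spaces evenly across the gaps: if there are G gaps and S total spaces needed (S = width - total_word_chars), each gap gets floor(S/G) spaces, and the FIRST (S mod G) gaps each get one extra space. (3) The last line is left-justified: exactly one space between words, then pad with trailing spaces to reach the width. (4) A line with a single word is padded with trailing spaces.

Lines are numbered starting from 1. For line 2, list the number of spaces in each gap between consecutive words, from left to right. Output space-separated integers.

Answer: 4

Derivation:
Line 1: ['brick', 'white'] (min_width=11, slack=1)
Line 2: ['metal', 'bee'] (min_width=9, slack=3)
Line 3: ['river', 'sand'] (min_width=10, slack=2)
Line 4: ['pencil'] (min_width=6, slack=6)
Line 5: ['architect'] (min_width=9, slack=3)
Line 6: ['salt', 'violin'] (min_width=11, slack=1)
Line 7: ['in', 'bread'] (min_width=8, slack=4)
Line 8: ['gentle', 'snow'] (min_width=11, slack=1)
Line 9: ['address', 'end'] (min_width=11, slack=1)
Line 10: ['ant', 'program'] (min_width=11, slack=1)
Line 11: ['number', 'north'] (min_width=12, slack=0)
Line 12: ['metal', 'be'] (min_width=8, slack=4)
Line 13: ['dolphin', 'up'] (min_width=10, slack=2)
Line 14: ['one'] (min_width=3, slack=9)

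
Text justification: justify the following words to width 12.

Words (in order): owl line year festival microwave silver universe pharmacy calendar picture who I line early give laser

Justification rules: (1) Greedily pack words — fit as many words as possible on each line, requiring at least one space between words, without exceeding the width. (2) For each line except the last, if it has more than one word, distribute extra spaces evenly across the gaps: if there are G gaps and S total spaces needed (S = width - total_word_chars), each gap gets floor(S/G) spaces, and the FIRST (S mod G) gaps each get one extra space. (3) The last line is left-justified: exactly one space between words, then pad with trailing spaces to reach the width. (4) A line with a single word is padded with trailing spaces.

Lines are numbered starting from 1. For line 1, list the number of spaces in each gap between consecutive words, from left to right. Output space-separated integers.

Answer: 5

Derivation:
Line 1: ['owl', 'line'] (min_width=8, slack=4)
Line 2: ['year'] (min_width=4, slack=8)
Line 3: ['festival'] (min_width=8, slack=4)
Line 4: ['microwave'] (min_width=9, slack=3)
Line 5: ['silver'] (min_width=6, slack=6)
Line 6: ['universe'] (min_width=8, slack=4)
Line 7: ['pharmacy'] (min_width=8, slack=4)
Line 8: ['calendar'] (min_width=8, slack=4)
Line 9: ['picture', 'who'] (min_width=11, slack=1)
Line 10: ['I', 'line', 'early'] (min_width=12, slack=0)
Line 11: ['give', 'laser'] (min_width=10, slack=2)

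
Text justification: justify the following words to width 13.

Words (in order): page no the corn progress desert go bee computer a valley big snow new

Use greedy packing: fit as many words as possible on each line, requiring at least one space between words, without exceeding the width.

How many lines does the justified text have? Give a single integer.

Line 1: ['page', 'no', 'the'] (min_width=11, slack=2)
Line 2: ['corn', 'progress'] (min_width=13, slack=0)
Line 3: ['desert', 'go', 'bee'] (min_width=13, slack=0)
Line 4: ['computer', 'a'] (min_width=10, slack=3)
Line 5: ['valley', 'big'] (min_width=10, slack=3)
Line 6: ['snow', 'new'] (min_width=8, slack=5)
Total lines: 6

Answer: 6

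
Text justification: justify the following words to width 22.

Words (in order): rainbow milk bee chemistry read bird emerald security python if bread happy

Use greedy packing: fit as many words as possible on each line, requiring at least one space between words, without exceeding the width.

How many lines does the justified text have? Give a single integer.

Answer: 4

Derivation:
Line 1: ['rainbow', 'milk', 'bee'] (min_width=16, slack=6)
Line 2: ['chemistry', 'read', 'bird'] (min_width=19, slack=3)
Line 3: ['emerald', 'security'] (min_width=16, slack=6)
Line 4: ['python', 'if', 'bread', 'happy'] (min_width=21, slack=1)
Total lines: 4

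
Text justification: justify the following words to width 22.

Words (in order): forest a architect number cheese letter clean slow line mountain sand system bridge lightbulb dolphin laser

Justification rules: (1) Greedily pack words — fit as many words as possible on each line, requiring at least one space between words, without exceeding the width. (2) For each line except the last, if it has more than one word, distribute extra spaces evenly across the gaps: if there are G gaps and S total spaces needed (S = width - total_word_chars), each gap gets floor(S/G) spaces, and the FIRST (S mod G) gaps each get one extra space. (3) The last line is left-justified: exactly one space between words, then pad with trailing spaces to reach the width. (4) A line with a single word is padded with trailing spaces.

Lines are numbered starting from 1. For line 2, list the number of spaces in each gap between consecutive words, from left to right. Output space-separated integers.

Line 1: ['forest', 'a', 'architect'] (min_width=18, slack=4)
Line 2: ['number', 'cheese', 'letter'] (min_width=20, slack=2)
Line 3: ['clean', 'slow', 'line'] (min_width=15, slack=7)
Line 4: ['mountain', 'sand', 'system'] (min_width=20, slack=2)
Line 5: ['bridge', 'lightbulb'] (min_width=16, slack=6)
Line 6: ['dolphin', 'laser'] (min_width=13, slack=9)

Answer: 2 2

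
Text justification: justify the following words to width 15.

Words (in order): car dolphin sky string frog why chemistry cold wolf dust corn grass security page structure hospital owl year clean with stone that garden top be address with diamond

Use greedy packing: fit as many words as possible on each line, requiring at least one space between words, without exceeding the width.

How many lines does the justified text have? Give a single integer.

Line 1: ['car', 'dolphin', 'sky'] (min_width=15, slack=0)
Line 2: ['string', 'frog', 'why'] (min_width=15, slack=0)
Line 3: ['chemistry', 'cold'] (min_width=14, slack=1)
Line 4: ['wolf', 'dust', 'corn'] (min_width=14, slack=1)
Line 5: ['grass', 'security'] (min_width=14, slack=1)
Line 6: ['page', 'structure'] (min_width=14, slack=1)
Line 7: ['hospital', 'owl'] (min_width=12, slack=3)
Line 8: ['year', 'clean', 'with'] (min_width=15, slack=0)
Line 9: ['stone', 'that'] (min_width=10, slack=5)
Line 10: ['garden', 'top', 'be'] (min_width=13, slack=2)
Line 11: ['address', 'with'] (min_width=12, slack=3)
Line 12: ['diamond'] (min_width=7, slack=8)
Total lines: 12

Answer: 12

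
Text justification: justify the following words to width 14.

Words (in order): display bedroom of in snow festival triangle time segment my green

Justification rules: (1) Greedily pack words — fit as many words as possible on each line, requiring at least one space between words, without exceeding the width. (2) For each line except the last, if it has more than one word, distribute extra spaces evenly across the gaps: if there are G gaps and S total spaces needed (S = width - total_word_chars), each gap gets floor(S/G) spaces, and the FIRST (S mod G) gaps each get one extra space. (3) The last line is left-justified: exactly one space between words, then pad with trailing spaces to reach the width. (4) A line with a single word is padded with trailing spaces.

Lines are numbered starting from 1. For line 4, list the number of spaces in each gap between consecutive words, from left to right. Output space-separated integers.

Answer: 2

Derivation:
Line 1: ['display'] (min_width=7, slack=7)
Line 2: ['bedroom', 'of', 'in'] (min_width=13, slack=1)
Line 3: ['snow', 'festival'] (min_width=13, slack=1)
Line 4: ['triangle', 'time'] (min_width=13, slack=1)
Line 5: ['segment', 'my'] (min_width=10, slack=4)
Line 6: ['green'] (min_width=5, slack=9)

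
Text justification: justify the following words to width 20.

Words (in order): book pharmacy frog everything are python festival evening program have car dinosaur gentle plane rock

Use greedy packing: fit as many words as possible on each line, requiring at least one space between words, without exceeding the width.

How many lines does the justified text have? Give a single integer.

Line 1: ['book', 'pharmacy', 'frog'] (min_width=18, slack=2)
Line 2: ['everything', 'are'] (min_width=14, slack=6)
Line 3: ['python', 'festival'] (min_width=15, slack=5)
Line 4: ['evening', 'program', 'have'] (min_width=20, slack=0)
Line 5: ['car', 'dinosaur', 'gentle'] (min_width=19, slack=1)
Line 6: ['plane', 'rock'] (min_width=10, slack=10)
Total lines: 6

Answer: 6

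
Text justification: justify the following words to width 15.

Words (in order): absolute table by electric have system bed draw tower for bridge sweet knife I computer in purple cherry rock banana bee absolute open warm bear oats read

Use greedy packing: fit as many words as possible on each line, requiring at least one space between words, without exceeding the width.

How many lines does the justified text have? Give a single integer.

Answer: 12

Derivation:
Line 1: ['absolute', 'table'] (min_width=14, slack=1)
Line 2: ['by', 'electric'] (min_width=11, slack=4)
Line 3: ['have', 'system', 'bed'] (min_width=15, slack=0)
Line 4: ['draw', 'tower', 'for'] (min_width=14, slack=1)
Line 5: ['bridge', 'sweet'] (min_width=12, slack=3)
Line 6: ['knife', 'I'] (min_width=7, slack=8)
Line 7: ['computer', 'in'] (min_width=11, slack=4)
Line 8: ['purple', 'cherry'] (min_width=13, slack=2)
Line 9: ['rock', 'banana', 'bee'] (min_width=15, slack=0)
Line 10: ['absolute', 'open'] (min_width=13, slack=2)
Line 11: ['warm', 'bear', 'oats'] (min_width=14, slack=1)
Line 12: ['read'] (min_width=4, slack=11)
Total lines: 12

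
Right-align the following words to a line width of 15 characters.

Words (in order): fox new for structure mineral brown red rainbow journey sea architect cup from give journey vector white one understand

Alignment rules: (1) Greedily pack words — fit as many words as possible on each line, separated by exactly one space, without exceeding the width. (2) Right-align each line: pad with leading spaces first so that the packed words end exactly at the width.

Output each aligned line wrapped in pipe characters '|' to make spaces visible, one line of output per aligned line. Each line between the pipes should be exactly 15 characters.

Line 1: ['fox', 'new', 'for'] (min_width=11, slack=4)
Line 2: ['structure'] (min_width=9, slack=6)
Line 3: ['mineral', 'brown'] (min_width=13, slack=2)
Line 4: ['red', 'rainbow'] (min_width=11, slack=4)
Line 5: ['journey', 'sea'] (min_width=11, slack=4)
Line 6: ['architect', 'cup'] (min_width=13, slack=2)
Line 7: ['from', 'give'] (min_width=9, slack=6)
Line 8: ['journey', 'vector'] (min_width=14, slack=1)
Line 9: ['white', 'one'] (min_width=9, slack=6)
Line 10: ['understand'] (min_width=10, slack=5)

Answer: |    fox new for|
|      structure|
|  mineral brown|
|    red rainbow|
|    journey sea|
|  architect cup|
|      from give|
| journey vector|
|      white one|
|     understand|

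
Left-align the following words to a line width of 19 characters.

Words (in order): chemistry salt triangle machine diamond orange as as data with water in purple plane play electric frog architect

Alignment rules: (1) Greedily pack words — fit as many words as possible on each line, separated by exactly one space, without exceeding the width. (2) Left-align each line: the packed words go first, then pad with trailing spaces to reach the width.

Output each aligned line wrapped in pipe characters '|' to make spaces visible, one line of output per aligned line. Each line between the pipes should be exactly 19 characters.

Line 1: ['chemistry', 'salt'] (min_width=14, slack=5)
Line 2: ['triangle', 'machine'] (min_width=16, slack=3)
Line 3: ['diamond', 'orange', 'as'] (min_width=17, slack=2)
Line 4: ['as', 'data', 'with', 'water'] (min_width=18, slack=1)
Line 5: ['in', 'purple', 'plane'] (min_width=15, slack=4)
Line 6: ['play', 'electric', 'frog'] (min_width=18, slack=1)
Line 7: ['architect'] (min_width=9, slack=10)

Answer: |chemistry salt     |
|triangle machine   |
|diamond orange as  |
|as data with water |
|in purple plane    |
|play electric frog |
|architect          |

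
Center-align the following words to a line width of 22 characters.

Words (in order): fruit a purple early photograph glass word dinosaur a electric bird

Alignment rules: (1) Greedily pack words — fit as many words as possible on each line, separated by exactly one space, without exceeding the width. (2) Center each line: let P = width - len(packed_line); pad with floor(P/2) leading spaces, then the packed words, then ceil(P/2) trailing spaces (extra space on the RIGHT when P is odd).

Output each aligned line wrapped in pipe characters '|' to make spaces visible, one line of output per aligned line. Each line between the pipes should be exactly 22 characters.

Answer: | fruit a purple early |
|photograph glass word |
| dinosaur a electric  |
|         bird         |

Derivation:
Line 1: ['fruit', 'a', 'purple', 'early'] (min_width=20, slack=2)
Line 2: ['photograph', 'glass', 'word'] (min_width=21, slack=1)
Line 3: ['dinosaur', 'a', 'electric'] (min_width=19, slack=3)
Line 4: ['bird'] (min_width=4, slack=18)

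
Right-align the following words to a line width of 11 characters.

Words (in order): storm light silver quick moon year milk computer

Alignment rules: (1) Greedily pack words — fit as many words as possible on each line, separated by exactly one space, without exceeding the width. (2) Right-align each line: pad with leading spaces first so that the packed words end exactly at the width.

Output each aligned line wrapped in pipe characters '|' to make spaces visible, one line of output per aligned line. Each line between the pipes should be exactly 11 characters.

Answer: |storm light|
|     silver|
| quick moon|
|  year milk|
|   computer|

Derivation:
Line 1: ['storm', 'light'] (min_width=11, slack=0)
Line 2: ['silver'] (min_width=6, slack=5)
Line 3: ['quick', 'moon'] (min_width=10, slack=1)
Line 4: ['year', 'milk'] (min_width=9, slack=2)
Line 5: ['computer'] (min_width=8, slack=3)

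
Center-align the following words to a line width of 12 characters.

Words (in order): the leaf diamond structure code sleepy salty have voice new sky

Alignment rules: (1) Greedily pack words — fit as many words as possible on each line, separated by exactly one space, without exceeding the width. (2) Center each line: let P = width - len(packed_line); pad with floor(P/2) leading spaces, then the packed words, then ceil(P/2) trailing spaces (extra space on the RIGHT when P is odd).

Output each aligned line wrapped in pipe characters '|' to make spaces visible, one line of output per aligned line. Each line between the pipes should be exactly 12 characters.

Answer: |  the leaf  |
|  diamond   |
| structure  |
|code sleepy |
| salty have |
| voice new  |
|    sky     |

Derivation:
Line 1: ['the', 'leaf'] (min_width=8, slack=4)
Line 2: ['diamond'] (min_width=7, slack=5)
Line 3: ['structure'] (min_width=9, slack=3)
Line 4: ['code', 'sleepy'] (min_width=11, slack=1)
Line 5: ['salty', 'have'] (min_width=10, slack=2)
Line 6: ['voice', 'new'] (min_width=9, slack=3)
Line 7: ['sky'] (min_width=3, slack=9)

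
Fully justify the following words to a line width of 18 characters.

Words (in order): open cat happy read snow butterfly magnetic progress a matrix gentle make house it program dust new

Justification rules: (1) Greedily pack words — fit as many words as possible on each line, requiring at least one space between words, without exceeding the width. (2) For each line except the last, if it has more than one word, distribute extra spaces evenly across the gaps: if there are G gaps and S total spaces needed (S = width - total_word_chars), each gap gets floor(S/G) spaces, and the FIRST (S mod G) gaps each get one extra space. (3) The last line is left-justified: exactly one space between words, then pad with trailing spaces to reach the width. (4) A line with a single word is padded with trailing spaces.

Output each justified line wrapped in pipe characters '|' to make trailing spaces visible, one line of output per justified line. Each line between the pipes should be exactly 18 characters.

Line 1: ['open', 'cat', 'happy'] (min_width=14, slack=4)
Line 2: ['read', 'snow'] (min_width=9, slack=9)
Line 3: ['butterfly', 'magnetic'] (min_width=18, slack=0)
Line 4: ['progress', 'a', 'matrix'] (min_width=17, slack=1)
Line 5: ['gentle', 'make', 'house'] (min_width=17, slack=1)
Line 6: ['it', 'program', 'dust'] (min_width=15, slack=3)
Line 7: ['new'] (min_width=3, slack=15)

Answer: |open   cat   happy|
|read          snow|
|butterfly magnetic|
|progress  a matrix|
|gentle  make house|
|it   program  dust|
|new               |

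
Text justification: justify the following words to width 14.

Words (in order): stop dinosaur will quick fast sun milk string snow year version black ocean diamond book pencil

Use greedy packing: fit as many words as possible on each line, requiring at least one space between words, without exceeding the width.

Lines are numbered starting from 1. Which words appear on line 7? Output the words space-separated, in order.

Line 1: ['stop', 'dinosaur'] (min_width=13, slack=1)
Line 2: ['will', 'quick'] (min_width=10, slack=4)
Line 3: ['fast', 'sun', 'milk'] (min_width=13, slack=1)
Line 4: ['string', 'snow'] (min_width=11, slack=3)
Line 5: ['year', 'version'] (min_width=12, slack=2)
Line 6: ['black', 'ocean'] (min_width=11, slack=3)
Line 7: ['diamond', 'book'] (min_width=12, slack=2)
Line 8: ['pencil'] (min_width=6, slack=8)

Answer: diamond book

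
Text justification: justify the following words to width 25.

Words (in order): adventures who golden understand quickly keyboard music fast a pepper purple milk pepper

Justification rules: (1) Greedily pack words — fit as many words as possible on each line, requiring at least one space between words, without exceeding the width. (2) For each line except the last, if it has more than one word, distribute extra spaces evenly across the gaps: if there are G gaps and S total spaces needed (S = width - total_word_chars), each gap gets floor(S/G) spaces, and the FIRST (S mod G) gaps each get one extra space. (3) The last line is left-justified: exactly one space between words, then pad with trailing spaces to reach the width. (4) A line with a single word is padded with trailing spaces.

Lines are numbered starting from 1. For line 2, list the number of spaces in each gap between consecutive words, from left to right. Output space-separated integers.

Answer: 8

Derivation:
Line 1: ['adventures', 'who', 'golden'] (min_width=21, slack=4)
Line 2: ['understand', 'quickly'] (min_width=18, slack=7)
Line 3: ['keyboard', 'music', 'fast', 'a'] (min_width=21, slack=4)
Line 4: ['pepper', 'purple', 'milk', 'pepper'] (min_width=25, slack=0)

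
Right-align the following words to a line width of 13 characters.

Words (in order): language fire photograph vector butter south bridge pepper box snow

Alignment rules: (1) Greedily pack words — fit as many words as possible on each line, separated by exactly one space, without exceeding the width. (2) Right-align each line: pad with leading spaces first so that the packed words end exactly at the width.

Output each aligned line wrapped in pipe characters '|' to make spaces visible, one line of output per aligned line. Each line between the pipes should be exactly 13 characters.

Answer: |language fire|
|   photograph|
|vector butter|
| south bridge|
|   pepper box|
|         snow|

Derivation:
Line 1: ['language', 'fire'] (min_width=13, slack=0)
Line 2: ['photograph'] (min_width=10, slack=3)
Line 3: ['vector', 'butter'] (min_width=13, slack=0)
Line 4: ['south', 'bridge'] (min_width=12, slack=1)
Line 5: ['pepper', 'box'] (min_width=10, slack=3)
Line 6: ['snow'] (min_width=4, slack=9)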